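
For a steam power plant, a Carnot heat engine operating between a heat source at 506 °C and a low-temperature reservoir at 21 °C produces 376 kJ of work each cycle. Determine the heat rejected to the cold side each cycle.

T_H = 506 °C → 506 + 273.15 = 779.15 K.
T_C = 21 °C → 21 + 273.15 = 294.15 K.
Since the cycle is reversible, η = 1 − T_C/T_H = 1 − 294.15/779.15 = 0.6225.
Since Q_C/Q_H = T_C/T_H and Q_H = W/η, Q_C = W·T_C/(T_H − T_C) = 376 × 294.15/485.00 = 228.0 kJ.

Q_C ≈ 228.0 kJ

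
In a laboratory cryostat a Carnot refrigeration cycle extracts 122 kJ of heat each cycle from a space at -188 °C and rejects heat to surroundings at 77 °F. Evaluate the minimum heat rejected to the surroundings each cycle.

Q_H ≈ 427 kJ

T_H = 77 °F → (77 − 32) × 5/9 = 25.00 °C = 298.15 K.
T_C = -188 °C → -188 + 273.15 = 85.15 K.
For a reversible cycle Q_H/Q_C = T_H/T_C, so Q_H = Q_C·T_H/T_C = 122 × 298.15/85.15 = 427 kJ.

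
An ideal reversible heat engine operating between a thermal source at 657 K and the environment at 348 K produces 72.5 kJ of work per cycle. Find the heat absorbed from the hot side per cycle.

The Carnot efficiency is η = 1 − T_C/T_H = 1 − 348.00/657.00 = 0.4703.
Q_H = W/η = 72.5/0.4703 = 154.2 kJ.

Q_H ≈ 154.2 kJ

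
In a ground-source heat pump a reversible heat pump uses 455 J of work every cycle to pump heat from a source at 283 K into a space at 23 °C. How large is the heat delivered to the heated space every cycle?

T_H = 23 °C → 23 + 273.15 = 296.15 K.
For a reversible heat pump, COP_HP = T_H/(T_H − T_C) = 296.15/13.15 = 22.5209.
Q_H = COP_HP · W = 22.5209 × 455 = 10200 J.

Q_H ≈ 10200 J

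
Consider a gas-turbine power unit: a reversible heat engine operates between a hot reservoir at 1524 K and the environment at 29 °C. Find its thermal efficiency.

η ≈ 0.802

T_C = 29 °C → 29 + 273.15 = 302.15 K.
Carnot efficiency: η = 1 − T_C/T_H = 1 − 302.15/1524.00 = 0.802.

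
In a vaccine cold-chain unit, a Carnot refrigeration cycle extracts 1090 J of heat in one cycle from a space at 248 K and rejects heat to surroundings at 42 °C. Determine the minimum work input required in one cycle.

T_H = 42 °C → 42 + 273.15 = 315.15 K.
COP_R = T_C/(T_H − T_C) = 248.00/67.15 = 3.6932.
W = Q_C/COP_R = 1090/3.6932 = 295 J.

W_in ≈ 295 J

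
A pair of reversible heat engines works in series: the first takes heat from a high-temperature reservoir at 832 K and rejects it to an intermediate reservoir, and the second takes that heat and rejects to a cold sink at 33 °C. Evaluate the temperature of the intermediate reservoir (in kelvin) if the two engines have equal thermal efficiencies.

T_C = 33 °C → 33 + 273.15 = 306.15 K.
Equal efficiencies require 1 − T_m/T_H = 1 − T_C/T_m, i.e. T_m/T_H = T_C/T_m, so T_m = √(T_H·T_C) = √(832.00 × 306.15) = 505 K.

T_m ≈ 505 K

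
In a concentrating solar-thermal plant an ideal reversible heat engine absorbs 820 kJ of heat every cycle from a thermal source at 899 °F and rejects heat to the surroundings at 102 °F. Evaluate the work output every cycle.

W ≈ 481 kJ

T_H = 899 °F → (899 − 32) × 5/9 = 481.67 °C = 754.82 K.
T_C = 102 °F → (102 − 32) × 5/9 = 38.89 °C = 312.04 K.
η_rev = 1 − T_C/T_H = 1 − 312.04/754.82 = 0.5866.
W = η·Q_H = 0.5866 × 820 = 481 kJ.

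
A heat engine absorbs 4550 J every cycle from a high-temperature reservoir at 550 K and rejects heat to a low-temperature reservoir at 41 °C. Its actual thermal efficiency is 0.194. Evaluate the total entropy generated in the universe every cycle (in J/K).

ΔS_univ ≈ 3.401 J/K

T_C = 41 °C → 41 + 273.15 = 314.15 K.
W = η·Q_H = 0.194 × 4550 = 882.7 J, so Q_C = Q_H − W = 3667 J.
Entropy balance on the reservoirs: −Q_H/T_H = -8.273 J/K, +Q_C/T_C = 11.67 J/K.
ΔS_univ = −Q_H/T_H + Q_C/T_C = 3.401 J/K (> 0, since η = 0.194 < η_Carnot = 0.429).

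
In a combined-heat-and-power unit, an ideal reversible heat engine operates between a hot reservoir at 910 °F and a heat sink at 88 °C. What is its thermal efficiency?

T_H = 910 °F → (910 − 32) × 5/9 = 487.78 °C = 760.93 K.
T_C = 88 °C → 88 + 273.15 = 361.15 K.
The Carnot efficiency is η = 1 − T_C/T_H = 1 − 361.15/760.93 = 0.5254.

η ≈ 0.5254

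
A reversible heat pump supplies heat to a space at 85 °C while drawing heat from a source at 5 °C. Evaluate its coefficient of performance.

COP_HP ≈ 4.48

T_H = 85 °C → 85 + 273.15 = 358.15 K.
T_C = 5 °C → 5 + 273.15 = 278.15 K.
COP_HP = T_H/(T_H − T_C) = 358.15/(358.15 − 278.15) = 4.48.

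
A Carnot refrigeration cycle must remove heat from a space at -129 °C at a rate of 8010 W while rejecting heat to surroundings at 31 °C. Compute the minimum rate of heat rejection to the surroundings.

Q̇_H ≈ 16900 W

T_H = 31 °C → 31 + 273.15 = 304.15 K.
T_C = -129 °C → -129 + 273.15 = 144.15 K.
For a reversible cycle Q_H/Q_C = T_H/T_C, so Q_H = Q_C·T_H/T_C = 8010 × 304.15/144.15 = 16900 W.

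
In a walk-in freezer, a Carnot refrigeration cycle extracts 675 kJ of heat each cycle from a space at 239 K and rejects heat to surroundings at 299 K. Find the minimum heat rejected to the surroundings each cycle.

Q_H ≈ 844 kJ

For a reversible cycle Q_H/Q_C = T_H/T_C, so Q_H = Q_C·T_H/T_C = 675 × 299.00/239.00 = 844 kJ.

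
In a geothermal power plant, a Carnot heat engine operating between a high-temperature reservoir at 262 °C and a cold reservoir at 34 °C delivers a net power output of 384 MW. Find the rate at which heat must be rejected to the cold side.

Q̇_C ≈ 517.3 MW

T_H = 262 °C → 262 + 273.15 = 535.15 K.
T_C = 34 °C → 34 + 273.15 = 307.15 K.
The Carnot efficiency is η = 1 − T_C/T_H = 1 − 307.15/535.15 = 0.4260.
Since Q_C/Q_H = T_C/T_H and Q_H = W/η, Q_C = W·T_C/(T_H − T_C) = 384 × 307.15/228.00 = 517.3 MW.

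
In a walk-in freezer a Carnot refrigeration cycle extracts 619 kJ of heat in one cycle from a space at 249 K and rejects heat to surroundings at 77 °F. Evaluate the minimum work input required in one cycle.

W_in ≈ 122.2 kJ

T_H = 77 °F → (77 − 32) × 5/9 = 25.00 °C = 298.15 K.
For a reversible refrigerator, COP_R = T_C/(T_H − T_C) = 249.00/49.15 = 5.0661.
W = Q_C/COP_R = 619/5.0661 = 122.2 kJ.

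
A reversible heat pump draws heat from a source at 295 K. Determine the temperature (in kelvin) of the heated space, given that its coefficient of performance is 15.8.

T_H ≈ 315 K

COP_HP = T_H/(T_H − T_C) ⇒ T_H = T_C·COP_HP/(COP_HP − 1) = 295.00 × 15.8/(15.8 − 1) = 315 K.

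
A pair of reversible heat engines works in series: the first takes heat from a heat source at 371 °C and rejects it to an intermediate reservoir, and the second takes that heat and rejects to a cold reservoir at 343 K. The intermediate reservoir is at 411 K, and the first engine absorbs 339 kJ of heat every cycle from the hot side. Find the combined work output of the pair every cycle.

W_total ≈ 158.5 kJ

T_H = 371 °C → 371 + 273.15 = 644.15 K.
Two reversible stages in series are equivalent to a single Carnot engine between T_H and T_C, so η_total = 1 − T_C/T_H = 1 − 343.00/644.15 = 0.4675.
W_total = η_total · Q_H = 0.4675 × 339 = 158.5 kJ.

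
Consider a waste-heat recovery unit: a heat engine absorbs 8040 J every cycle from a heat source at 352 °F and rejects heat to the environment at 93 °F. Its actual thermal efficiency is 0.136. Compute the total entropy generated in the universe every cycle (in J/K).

T_H = 352 °F → (352 − 32) × 5/9 = 177.78 °C = 450.93 K.
T_C = 93 °F → (93 − 32) × 5/9 = 33.89 °C = 307.04 K.
W = η·Q_H = 0.136 × 8040 = 1093 J, so Q_C = Q_H − W = 6947 J.
Reservoir entropy changes: ΔS_H = −Q_H/T_H = −8040/450.93 = -17.83 J/K and ΔS_C = +Q_C/T_C = 6947/307.04 = 22.62 J/K.
ΔS_univ = −Q_H/T_H + Q_C/T_C = 4.79 J/K (> 0, since η = 0.136 < η_Carnot = 0.319).

ΔS_univ ≈ 4.79 J/K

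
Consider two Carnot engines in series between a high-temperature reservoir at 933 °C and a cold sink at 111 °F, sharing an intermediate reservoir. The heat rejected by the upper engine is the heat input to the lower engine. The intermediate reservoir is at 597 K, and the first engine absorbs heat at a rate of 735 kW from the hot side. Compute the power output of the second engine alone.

T_H = 933 °C → 933 + 273.15 = 1206.15 K.
T_C = 111 °F → (111 − 32) × 5/9 = 43.89 °C = 317.04 K.
Heat entering the second stage: Q_m = Q_H·(T_m/T_H) = 735 × 597.00/1206.15 = 364 kW.
Second-stage efficiency η₂ = 1 − T_C/T_m = 1 − 317.04/597.00 = 0.4689, so W₂ = η₂·Q_m = 171 kW.

Ẇ₂ ≈ 171 kW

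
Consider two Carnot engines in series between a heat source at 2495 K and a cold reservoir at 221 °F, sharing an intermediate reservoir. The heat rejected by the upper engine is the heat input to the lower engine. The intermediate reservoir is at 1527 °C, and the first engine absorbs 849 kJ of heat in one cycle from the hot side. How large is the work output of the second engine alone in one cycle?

W₂ ≈ 484 kJ

T_C = 221 °F → (221 − 32) × 5/9 = 105.00 °C = 378.15 K.
T_m = 1527 °C → 1527 + 273.15 = 1800.15 K.
Heat entering the second stage: Q_m = Q_H·(T_m/T_H) = 849 × 1800.15/2495.00 = 613 kJ.
Second-stage efficiency η₂ = 1 − T_C/T_m = 1 − 378.15/1800.15 = 0.7899, so W₂ = η₂·Q_m = 484 kJ.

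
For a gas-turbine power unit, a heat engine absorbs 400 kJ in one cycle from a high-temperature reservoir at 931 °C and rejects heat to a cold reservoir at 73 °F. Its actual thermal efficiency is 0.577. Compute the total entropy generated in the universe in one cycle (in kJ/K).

T_H = 931 °C → 931 + 273.15 = 1204.15 K.
T_C = 73 °F → (73 − 32) × 5/9 = 22.78 °C = 295.93 K.
W = η·Q_H = 0.577 × 400 = 230.8 kJ, so Q_C = Q_H − W = 169.2 kJ.
Reservoir entropy changes: ΔS_H = −Q_H/T_H = −400/1204.15 = -0.3322 kJ/K and ΔS_C = +Q_C/T_C = 169.2/295.93 = 0.5718 kJ/K.
ΔS_univ = −Q_H/T_H + Q_C/T_C = 0.240 kJ/K (> 0, since η = 0.577 < η_Carnot = 0.754).

ΔS_univ ≈ 0.240 kJ/K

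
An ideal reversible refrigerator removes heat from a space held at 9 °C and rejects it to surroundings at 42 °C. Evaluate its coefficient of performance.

COP_R ≈ 8.550

T_H = 42 °C → 42 + 273.15 = 315.15 K.
T_C = 9 °C → 9 + 273.15 = 282.15 K.
For a reversible refrigerator, COP_R = T_C/(T_H − T_C) = 282.15/(315.15 − 282.15) = 8.550.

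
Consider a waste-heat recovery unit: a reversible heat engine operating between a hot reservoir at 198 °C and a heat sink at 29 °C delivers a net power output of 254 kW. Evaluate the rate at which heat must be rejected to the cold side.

T_H = 198 °C → 198 + 273.15 = 471.15 K.
T_C = 29 °C → 29 + 273.15 = 302.15 K.
Carnot efficiency: η = 1 − T_C/T_H = 1 − 302.15/471.15 = 0.3587.
Since Q_C/Q_H = T_C/T_H and Q_H = W/η, Q_C = W·T_C/(T_H − T_C) = 254 × 302.15/169.00 = 454 kW.

Q̇_C ≈ 454 kW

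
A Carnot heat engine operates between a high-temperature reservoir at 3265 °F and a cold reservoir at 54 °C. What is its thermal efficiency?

T_H = 3265 °F → (3265 − 32) × 5/9 = 1796.11 °C = 2069.26 K.
T_C = 54 °C → 54 + 273.15 = 327.15 K.
Carnot efficiency: η = 1 − T_C/T_H = 1 − 327.15/2069.26 = 0.8419.

η ≈ 0.8419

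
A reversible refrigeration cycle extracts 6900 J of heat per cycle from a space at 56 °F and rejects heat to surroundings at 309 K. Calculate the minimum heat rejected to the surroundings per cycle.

Q_H ≈ 7440 J

T_C = 56 °F → (56 − 32) × 5/9 = 13.33 °C = 286.48 K.
For a reversible cycle Q_H/Q_C = T_H/T_C, so Q_H = Q_C·T_H/T_C = 6900 × 309.00/286.48 = 7440 J.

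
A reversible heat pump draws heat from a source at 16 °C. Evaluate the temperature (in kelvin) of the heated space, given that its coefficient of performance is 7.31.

T_H ≈ 335 K

T_C = 16 °C → 16 + 273.15 = 289.15 K.
COP_HP = T_H/(T_H − T_C) ⇒ T_H = T_C·COP_HP/(COP_HP − 1) = 289.15 × 7.31/(7.31 − 1) = 335 K.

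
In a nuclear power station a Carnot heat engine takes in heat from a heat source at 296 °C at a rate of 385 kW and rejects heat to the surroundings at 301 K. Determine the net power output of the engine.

Ẇ ≈ 181 kW

T_H = 296 °C → 296 + 273.15 = 569.15 K.
η_rev = 1 − T_C/T_H = 1 − 301.00/569.15 = 0.4711.
W = η·Q_H = 0.4711 × 385 = 181 kW.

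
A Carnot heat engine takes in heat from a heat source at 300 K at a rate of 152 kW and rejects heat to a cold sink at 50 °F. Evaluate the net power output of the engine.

Ẇ ≈ 8.537 kW

T_C = 50 °F → (50 − 32) × 5/9 = 10.00 °C = 283.15 K.
Carnot efficiency: η = 1 − T_C/T_H = 1 − 283.15/300.00 = 0.0562.
W = η·Q_H = 0.0562 × 152 = 8.537 kW.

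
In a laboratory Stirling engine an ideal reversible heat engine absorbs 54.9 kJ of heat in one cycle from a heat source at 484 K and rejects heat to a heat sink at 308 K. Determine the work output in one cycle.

For a reversible engine, η = 1 − T_C/T_H = 1 − 308.00/484.00 = 0.3636.
W = η·Q_H = 0.3636 × 54.9 = 20.0 kJ.

W ≈ 20.0 kJ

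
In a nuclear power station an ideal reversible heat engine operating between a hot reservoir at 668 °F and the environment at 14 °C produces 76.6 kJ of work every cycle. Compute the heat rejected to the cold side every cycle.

Q_C ≈ 64.8 kJ

T_H = 668 °F → (668 − 32) × 5/9 = 353.33 °C = 626.48 K.
T_C = 14 °C → 14 + 273.15 = 287.15 K.
η_rev = 1 − T_C/T_H = 1 − 287.15/626.48 = 0.5416.
Since Q_C/Q_H = T_C/T_H and Q_H = W/η, Q_C = W·T_C/(T_H − T_C) = 76.6 × 287.15/339.33 = 64.8 kJ.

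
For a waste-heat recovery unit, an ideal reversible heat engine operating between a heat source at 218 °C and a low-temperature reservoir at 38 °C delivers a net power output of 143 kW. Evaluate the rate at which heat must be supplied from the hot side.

Q̇_H ≈ 390.2 kW

T_H = 218 °C → 218 + 273.15 = 491.15 K.
T_C = 38 °C → 38 + 273.15 = 311.15 K.
η_rev = 1 − T_C/T_H = 1 − 311.15/491.15 = 0.3665.
Q_H = W/η = 143/0.3665 = 390.2 kW.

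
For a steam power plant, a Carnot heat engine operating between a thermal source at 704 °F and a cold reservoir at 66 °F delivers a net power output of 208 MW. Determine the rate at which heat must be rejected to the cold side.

T_H = 704 °F → (704 − 32) × 5/9 = 373.33 °C = 646.48 K.
T_C = 66 °F → (66 − 32) × 5/9 = 18.89 °C = 292.04 K.
Since the cycle is reversible, η = 1 − T_C/T_H = 1 − 292.04/646.48 = 0.5483.
Since Q_C/Q_H = T_C/T_H and Q_H = W/η, Q_C = W·T_C/(T_H − T_C) = 208 × 292.04/354.44 = 171.4 MW.

Q̇_C ≈ 171.4 MW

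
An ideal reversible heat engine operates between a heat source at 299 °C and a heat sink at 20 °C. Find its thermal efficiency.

T_H = 299 °C → 299 + 273.15 = 572.15 K.
T_C = 20 °C → 20 + 273.15 = 293.15 K.
η_rev = 1 − T_C/T_H = 1 − 293.15/572.15 = 0.488.

η ≈ 0.488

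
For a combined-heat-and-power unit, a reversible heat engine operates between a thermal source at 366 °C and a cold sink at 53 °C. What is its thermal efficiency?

T_H = 366 °C → 366 + 273.15 = 639.15 K.
T_C = 53 °C → 53 + 273.15 = 326.15 K.
For a reversible engine, η = 1 − T_C/T_H = 1 − 326.15/639.15 = 0.490.

η ≈ 0.490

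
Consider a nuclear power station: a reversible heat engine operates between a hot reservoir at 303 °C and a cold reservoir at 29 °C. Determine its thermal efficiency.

η ≈ 0.476

T_H = 303 °C → 303 + 273.15 = 576.15 K.
T_C = 29 °C → 29 + 273.15 = 302.15 K.
Since the cycle is reversible, η = 1 − T_C/T_H = 1 − 302.15/576.15 = 0.476.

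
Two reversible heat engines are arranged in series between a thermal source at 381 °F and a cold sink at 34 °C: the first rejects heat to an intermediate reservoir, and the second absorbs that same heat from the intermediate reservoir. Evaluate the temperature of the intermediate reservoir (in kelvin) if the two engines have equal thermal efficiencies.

T_m ≈ 379 K

T_H = 381 °F → (381 − 32) × 5/9 = 193.89 °C = 467.04 K.
T_C = 34 °C → 34 + 273.15 = 307.15 K.
Equal efficiencies require 1 − T_m/T_H = 1 − T_C/T_m, i.e. T_m/T_H = T_C/T_m, so T_m = √(T_H·T_C) = √(467.04 × 307.15) = 379 K.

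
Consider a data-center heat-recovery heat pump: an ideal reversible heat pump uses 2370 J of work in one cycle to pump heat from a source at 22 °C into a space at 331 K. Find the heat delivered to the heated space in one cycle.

T_C = 22 °C → 22 + 273.15 = 295.15 K.
For a reversible heat pump, COP_HP = T_H/(T_H − T_C) = 331.00/35.85 = 9.2329.
Q_H = COP_HP · W = 9.2329 × 2370 = 21880 J.

Q_H ≈ 21880 J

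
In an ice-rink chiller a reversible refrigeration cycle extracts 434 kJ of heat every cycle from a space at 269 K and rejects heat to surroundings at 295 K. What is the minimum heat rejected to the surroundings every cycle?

For a reversible cycle Q_H/Q_C = T_H/T_C, so Q_H = Q_C·T_H/T_C = 434 × 295.00/269.00 = 476 kJ.

Q_H ≈ 476 kJ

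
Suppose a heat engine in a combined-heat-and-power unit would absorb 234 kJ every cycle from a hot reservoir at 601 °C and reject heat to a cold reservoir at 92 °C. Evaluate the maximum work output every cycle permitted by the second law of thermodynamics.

W_max ≈ 136.3 kJ

T_H = 601 °C → 601 + 273.15 = 874.15 K.
T_C = 92 °C → 92 + 273.15 = 365.15 K.
The upper bound on efficiency is η_max = 1 − T_C/T_H = 1 − 365.15/874.15 = 0.5823.
W_max = η_max · Q_H = 0.5823 × 234 = 136.3 kJ.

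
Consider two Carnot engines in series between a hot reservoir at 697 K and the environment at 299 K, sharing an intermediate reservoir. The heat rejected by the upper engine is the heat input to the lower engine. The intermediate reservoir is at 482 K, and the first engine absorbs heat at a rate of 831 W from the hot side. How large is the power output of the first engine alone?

Ẇ₁ ≈ 256 W

First-stage efficiency η₁ = 1 − T_m/T_H = 1 − 482.00/697.00 = 0.3085.
W₁ = η₁·Q_H = 0.3085 × 831 = 256 W.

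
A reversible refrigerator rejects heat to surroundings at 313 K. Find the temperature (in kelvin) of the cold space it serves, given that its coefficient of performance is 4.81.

COP_R = T_C/(T_H − T_C) ⇒ T_C = T_H·COP_R/(1 + COP_R) = 313.00 × 4.81/(1 + 4.81) = 259.1 K.

T_C ≈ 259.1 K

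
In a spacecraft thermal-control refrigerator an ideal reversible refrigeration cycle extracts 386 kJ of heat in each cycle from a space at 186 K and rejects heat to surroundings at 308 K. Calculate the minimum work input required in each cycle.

Carnot COP: COP_R = T_C/(T_H − T_C) = 186.00/122.00 = 1.5246.
W = Q_C/COP_R = 386/1.5246 = 253 kJ.

W_in ≈ 253 kJ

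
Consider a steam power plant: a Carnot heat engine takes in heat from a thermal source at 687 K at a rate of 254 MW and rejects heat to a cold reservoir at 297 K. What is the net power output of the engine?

The Carnot efficiency is η = 1 − T_C/T_H = 1 − 297.00/687.00 = 0.5677.
W = η·Q_H = 0.5677 × 254 = 144.2 MW.

Ẇ ≈ 144.2 MW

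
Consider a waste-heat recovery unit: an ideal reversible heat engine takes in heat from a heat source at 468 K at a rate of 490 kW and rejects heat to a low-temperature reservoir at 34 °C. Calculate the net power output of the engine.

Ẇ ≈ 168 kW

T_C = 34 °C → 34 + 273.15 = 307.15 K.
η_rev = 1 − T_C/T_H = 1 − 307.15/468.00 = 0.3437.
W = η·Q_H = 0.3437 × 490 = 168 kW.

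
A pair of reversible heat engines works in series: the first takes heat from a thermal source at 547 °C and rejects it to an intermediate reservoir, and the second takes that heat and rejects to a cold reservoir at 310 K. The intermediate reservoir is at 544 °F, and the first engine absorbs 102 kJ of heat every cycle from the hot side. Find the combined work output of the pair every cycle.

T_H = 547 °C → 547 + 273.15 = 820.15 K.
Two reversible stages in series are equivalent to a single Carnot engine between T_H and T_C, so η_total = 1 − T_C/T_H = 1 − 310.00/820.15 = 0.6220.
W_total = η_total · Q_H = 0.6220 × 102 = 63.4 kJ.

W_total ≈ 63.4 kJ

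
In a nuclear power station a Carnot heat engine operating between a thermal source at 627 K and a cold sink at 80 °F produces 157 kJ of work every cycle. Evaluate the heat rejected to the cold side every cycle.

Q_C ≈ 143.9 kJ

T_C = 80 °F → (80 − 32) × 5/9 = 26.67 °C = 299.82 K.
Since the cycle is reversible, η = 1 − T_C/T_H = 1 − 299.82/627.00 = 0.5218.
Since Q_C/Q_H = T_C/T_H and Q_H = W/η, Q_C = W·T_C/(T_H − T_C) = 157 × 299.82/327.18 = 143.9 kJ.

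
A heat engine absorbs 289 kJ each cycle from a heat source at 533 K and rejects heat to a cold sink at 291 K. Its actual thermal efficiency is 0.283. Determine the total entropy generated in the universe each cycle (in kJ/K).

ΔS_univ ≈ 0.170 kJ/K

W = η·Q_H = 0.283 × 289 = 81.79 kJ, so Q_C = Q_H − W = 207.2 kJ.
Reservoir entropy changes: ΔS_H = −Q_H/T_H = −289/533.00 = -0.5422 kJ/K and ΔS_C = +Q_C/T_C = 207.2/291.00 = 0.7121 kJ/K.
ΔS_univ = −Q_H/T_H + Q_C/T_C = 0.170 kJ/K (> 0, since η = 0.283 < η_Carnot = 0.454).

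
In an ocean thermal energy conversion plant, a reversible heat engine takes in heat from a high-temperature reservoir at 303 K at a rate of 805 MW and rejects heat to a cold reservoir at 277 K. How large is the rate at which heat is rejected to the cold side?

Q̇_C ≈ 736 MW

Since the cycle is reversible, η = 1 − T_C/T_H = 1 − 277.00/303.00 = 0.0858.
For a reversible cycle Q_C/Q_H = T_C/T_H, so Q_C = 805 × 277.00/303.00 = 736 MW.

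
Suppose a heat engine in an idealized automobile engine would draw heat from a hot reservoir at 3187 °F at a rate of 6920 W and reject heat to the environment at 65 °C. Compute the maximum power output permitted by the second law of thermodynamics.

Ẇ_max ≈ 5765 W

T_H = 3187 °F → (3187 − 32) × 5/9 = 1752.78 °C = 2025.93 K.
T_C = 65 °C → 65 + 273.15 = 338.15 K.
The upper bound on efficiency is η_max = 1 − T_C/T_H = 1 − 338.15/2025.93 = 0.8331.
W_max = η_max · Q_H = 0.8331 × 6920 = 5765 W.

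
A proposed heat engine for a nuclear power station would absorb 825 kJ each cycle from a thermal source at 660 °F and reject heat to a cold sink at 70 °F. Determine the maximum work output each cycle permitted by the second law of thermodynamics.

T_H = 660 °F → (660 − 32) × 5/9 = 348.89 °C = 622.04 K.
T_C = 70 °F → (70 − 32) × 5/9 = 21.11 °C = 294.26 K.
The second-law ceiling is the Carnot efficiency, η_max = 1 − T_C/T_H = 1 − 294.26/622.04 = 0.5269.
W_max = η_max · Q_H = 0.5269 × 825 = 435 kJ.

W_max ≈ 435 kJ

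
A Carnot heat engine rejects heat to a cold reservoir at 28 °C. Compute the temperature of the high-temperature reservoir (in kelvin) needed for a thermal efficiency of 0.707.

T_C = 28 °C → 28 + 273.15 = 301.15 K.
From η = 1 − T_C/T_H, solving for T_H gives T_H = T_C/(1 − η) = 301.15/(1 − 0.707) = 1030 K.

T_H ≈ 1030 K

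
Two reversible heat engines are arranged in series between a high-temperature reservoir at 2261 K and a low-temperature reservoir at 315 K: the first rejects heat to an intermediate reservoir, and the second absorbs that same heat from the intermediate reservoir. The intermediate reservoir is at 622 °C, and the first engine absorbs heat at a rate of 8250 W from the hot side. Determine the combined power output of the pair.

Two reversible stages in series are equivalent to a single Carnot engine between T_H and T_C, so η_total = 1 − T_C/T_H = 1 − 315.00/2261.00 = 0.8607.
W_total = η_total · Q_H = 0.8607 × 8250 = 7101 W.

Ẇ_total ≈ 7101 W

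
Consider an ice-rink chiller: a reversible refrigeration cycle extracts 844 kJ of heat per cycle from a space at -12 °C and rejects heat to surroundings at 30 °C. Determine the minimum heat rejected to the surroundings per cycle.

T_H = 30 °C → 30 + 273.15 = 303.15 K.
T_C = -12 °C → -12 + 273.15 = 261.15 K.
For a reversible cycle Q_H/Q_C = T_H/T_C, so Q_H = Q_C·T_H/T_C = 844 × 303.15/261.15 = 980 kJ.

Q_H ≈ 980 kJ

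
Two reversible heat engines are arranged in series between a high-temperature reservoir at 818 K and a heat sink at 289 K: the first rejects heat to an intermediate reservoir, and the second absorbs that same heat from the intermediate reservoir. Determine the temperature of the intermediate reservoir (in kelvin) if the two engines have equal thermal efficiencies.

Equal efficiencies require 1 − T_m/T_H = 1 − T_C/T_m, i.e. T_m/T_H = T_C/T_m, so T_m = √(T_H·T_C) = √(818.00 × 289.00) = 486 K.

T_m ≈ 486 K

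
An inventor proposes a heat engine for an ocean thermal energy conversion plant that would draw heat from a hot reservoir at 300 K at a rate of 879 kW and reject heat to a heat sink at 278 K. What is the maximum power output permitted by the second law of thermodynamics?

Ẇ_max ≈ 64.5 kW

The second-law ceiling is the Carnot efficiency, η_max = 1 − T_C/T_H = 1 − 278.00/300.00 = 0.0733.
W_max = η_max · Q_H = 0.0733 × 879 = 64.5 kW.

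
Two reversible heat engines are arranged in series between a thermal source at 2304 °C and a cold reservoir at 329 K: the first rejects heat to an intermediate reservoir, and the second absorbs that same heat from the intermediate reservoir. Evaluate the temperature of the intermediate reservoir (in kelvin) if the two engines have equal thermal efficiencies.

T_H = 2304 °C → 2304 + 273.15 = 2577.15 K.
Equal efficiencies require 1 − T_m/T_H = 1 − T_C/T_m, i.e. T_m/T_H = T_C/T_m, so T_m = √(T_H·T_C) = √(2577.15 × 329.00) = 920.8 K.

T_m ≈ 920.8 K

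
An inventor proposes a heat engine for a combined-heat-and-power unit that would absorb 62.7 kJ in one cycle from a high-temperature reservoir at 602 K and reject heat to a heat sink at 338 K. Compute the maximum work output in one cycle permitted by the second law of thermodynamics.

W_max ≈ 27.5 kJ

By the Carnot theorem, η_max = 1 − T_C/T_H = 1 − 338.00/602.00 = 0.4385.
W_max = η_max · Q_H = 0.4385 × 62.7 = 27.5 kJ.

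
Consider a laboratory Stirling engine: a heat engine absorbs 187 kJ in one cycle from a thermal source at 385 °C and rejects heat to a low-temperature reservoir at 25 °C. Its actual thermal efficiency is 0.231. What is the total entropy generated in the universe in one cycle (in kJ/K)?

ΔS_univ ≈ 0.1982 kJ/K

T_H = 385 °C → 385 + 273.15 = 658.15 K.
T_C = 25 °C → 25 + 273.15 = 298.15 K.
W = η·Q_H = 0.231 × 187 = 43.20 kJ, so Q_C = Q_H − W = 143.8 kJ.
The hot reservoir loses entropy Q_H/T_H = 187/658.15 = 0.2841 kJ/K; the cold reservoir gains Q_C/T_C = 143.8/298.15 = 0.4823 kJ/K.
ΔS_univ = −Q_H/T_H + Q_C/T_C = 0.1982 kJ/K (> 0, since η = 0.231 < η_Carnot = 0.547).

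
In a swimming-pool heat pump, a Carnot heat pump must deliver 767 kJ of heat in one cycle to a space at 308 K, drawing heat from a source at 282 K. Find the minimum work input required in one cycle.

W_in ≈ 64.7 kJ

For a reversible heat pump, COP_HP = T_H/(T_H − T_C) = 308.00/26.00 = 11.8462.
W = Q_H/COP_HP = 767/11.8462 = 64.7 kJ.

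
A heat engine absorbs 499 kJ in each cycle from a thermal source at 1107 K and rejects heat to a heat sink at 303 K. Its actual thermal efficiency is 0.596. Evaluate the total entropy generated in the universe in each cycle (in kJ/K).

W = η·Q_H = 0.596 × 499 = 297.4 kJ, so Q_C = Q_H − W = 201.6 kJ.
Entropy balance on the reservoirs: −Q_H/T_H = -0.4508 kJ/K, +Q_C/T_C = 0.6653 kJ/K.
ΔS_univ = −Q_H/T_H + Q_C/T_C = 0.215 kJ/K (> 0, since η = 0.596 < η_Carnot = 0.726).

ΔS_univ ≈ 0.215 kJ/K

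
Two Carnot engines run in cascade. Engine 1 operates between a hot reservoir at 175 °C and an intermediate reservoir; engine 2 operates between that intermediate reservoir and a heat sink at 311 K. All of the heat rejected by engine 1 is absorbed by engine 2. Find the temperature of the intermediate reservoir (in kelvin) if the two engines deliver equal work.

T_H = 175 °C → 175 + 273.15 = 448.15 K.
For reversible stages Q_m = Q_H·(T_m/T_H). Setting W₁ = Q_H(1 − T_m/T_H) equal to W₂ = Q_m(1 − T_C/T_m) = Q_H·(T_m − T_C)/T_H gives T_H − T_m = T_m − T_C, so T_m = (T_H + T_C)/2 = (448.15 + 311.00)/2 = 380 K.

T_m ≈ 380 K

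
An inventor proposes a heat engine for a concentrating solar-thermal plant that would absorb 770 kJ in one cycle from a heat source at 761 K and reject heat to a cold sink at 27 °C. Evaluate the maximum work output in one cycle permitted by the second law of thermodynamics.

T_C = 27 °C → 27 + 273.15 = 300.15 K.
By the Carnot theorem, η_max = 1 − T_C/T_H = 1 − 300.15/761.00 = 0.6056.
W_max = η_max · Q_H = 0.6056 × 770 = 466 kJ.

W_max ≈ 466 kJ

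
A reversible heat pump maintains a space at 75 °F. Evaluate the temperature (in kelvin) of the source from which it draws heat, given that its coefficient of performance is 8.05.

T_H = 75 °F → (75 − 32) × 5/9 = 23.89 °C = 297.04 K.
COP_HP = T_H/(T_H − T_C) ⇒ T_C = T_H·(COP_HP − 1)/COP_HP = 297.04 × (8.05 − 1)/8.05 = 260 K.

T_C ≈ 260 K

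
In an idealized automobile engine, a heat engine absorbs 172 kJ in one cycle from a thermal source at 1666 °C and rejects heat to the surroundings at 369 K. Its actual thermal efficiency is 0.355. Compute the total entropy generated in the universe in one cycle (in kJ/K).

ΔS_univ ≈ 0.212 kJ/K

T_H = 1666 °C → 1666 + 273.15 = 1939.15 K.
W = η·Q_H = 0.355 × 172 = 61.06 kJ, so Q_C = Q_H − W = 110.9 kJ.
Reservoir entropy changes: ΔS_H = −Q_H/T_H = −172/1939.15 = -0.08870 kJ/K and ΔS_C = +Q_C/T_C = 110.9/369.00 = 0.3007 kJ/K.
ΔS_univ = −Q_H/T_H + Q_C/T_C = 0.212 kJ/K (> 0, since η = 0.355 < η_Carnot = 0.810).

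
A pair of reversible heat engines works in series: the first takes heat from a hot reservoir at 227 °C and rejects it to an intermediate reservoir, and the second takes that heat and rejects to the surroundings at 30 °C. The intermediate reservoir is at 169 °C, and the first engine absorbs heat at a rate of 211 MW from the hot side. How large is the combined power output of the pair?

T_H = 227 °C → 227 + 273.15 = 500.15 K.
T_C = 30 °C → 30 + 273.15 = 303.15 K.
Two reversible stages in series are equivalent to a single Carnot engine between T_H and T_C, so η_total = 1 − T_C/T_H = 1 − 303.15/500.15 = 0.3939.
W_total = η_total · Q_H = 0.3939 × 211 = 83.1 MW.

Ẇ_total ≈ 83.1 MW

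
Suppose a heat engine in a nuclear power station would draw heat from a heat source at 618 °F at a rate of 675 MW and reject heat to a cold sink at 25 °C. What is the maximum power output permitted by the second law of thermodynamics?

Ẇ_max ≈ 339 MW

T_H = 618 °F → (618 − 32) × 5/9 = 325.56 °C = 598.71 K.
T_C = 25 °C → 25 + 273.15 = 298.15 K.
No engine can exceed the Carnot limit: η_max = 1 − T_C/T_H = 1 − 298.15/598.71 = 0.5020.
W_max = η_max · Q_H = 0.5020 × 675 = 339 MW.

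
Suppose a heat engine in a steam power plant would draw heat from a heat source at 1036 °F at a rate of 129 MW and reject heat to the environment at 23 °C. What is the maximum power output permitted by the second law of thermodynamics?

T_H = 1036 °F → (1036 − 32) × 5/9 = 557.78 °C = 830.93 K.
T_C = 23 °C → 23 + 273.15 = 296.15 K.
The second-law ceiling is the Carnot efficiency, η_max = 1 − T_C/T_H = 1 − 296.15/830.93 = 0.6436.
W_max = η_max · Q_H = 0.6436 × 129 = 83.0 MW.

Ẇ_max ≈ 83.0 MW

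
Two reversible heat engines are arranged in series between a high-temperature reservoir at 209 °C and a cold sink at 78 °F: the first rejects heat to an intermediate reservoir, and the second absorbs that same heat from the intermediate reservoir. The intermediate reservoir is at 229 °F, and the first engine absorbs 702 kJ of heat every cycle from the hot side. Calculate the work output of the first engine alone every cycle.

T_H = 209 °C → 209 + 273.15 = 482.15 K.
T_C = 78 °F → (78 − 32) × 5/9 = 25.56 °C = 298.71 K.
T_m = 229 °F → (229 − 32) × 5/9 = 109.44 °C = 382.59 K.
First-stage efficiency η₁ = 1 − T_m/T_H = 1 − 382.59/482.15 = 0.2065.
W₁ = η₁·Q_H = 0.2065 × 702 = 145 kJ.

W₁ ≈ 145 kJ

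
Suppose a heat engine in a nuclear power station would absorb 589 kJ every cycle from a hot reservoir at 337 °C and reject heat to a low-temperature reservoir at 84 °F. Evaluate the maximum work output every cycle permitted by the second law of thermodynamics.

T_H = 337 °C → 337 + 273.15 = 610.15 K.
T_C = 84 °F → (84 − 32) × 5/9 = 28.89 °C = 302.04 K.
By the Carnot theorem, η_max = 1 − T_C/T_H = 1 − 302.04/610.15 = 0.5050.
W_max = η_max · Q_H = 0.5050 × 589 = 297.4 kJ.

W_max ≈ 297.4 kJ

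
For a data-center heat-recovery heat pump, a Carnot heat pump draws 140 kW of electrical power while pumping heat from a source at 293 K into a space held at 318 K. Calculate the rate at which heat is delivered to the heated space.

Q̇_H ≈ 1781 kW

The Carnot heat-pump COP is COP_HP = T_H/(T_H − T_C) = 318.00/25.00 = 12.7200.
Q_H = COP_HP · W = 12.7200 × 140 = 1781 kW.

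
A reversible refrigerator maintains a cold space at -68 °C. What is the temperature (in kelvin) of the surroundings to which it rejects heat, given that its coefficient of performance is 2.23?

T_H ≈ 297 K

T_C = -68 °C → -68 + 273.15 = 205.15 K.
COP_R = T_C/(T_H − T_C) ⇒ T_H = T_C·(1 + 1/COP_R) = 205.15 × (1 + 1/2.23) = 297 K.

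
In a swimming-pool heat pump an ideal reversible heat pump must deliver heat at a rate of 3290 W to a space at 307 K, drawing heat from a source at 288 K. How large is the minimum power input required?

For a reversible heat pump, COP_HP = T_H/(T_H − T_C) = 307.00/19.00 = 16.1579.
W = Q_H/COP_HP = 3290/16.1579 = 204 W.

Ẇ_in ≈ 204 W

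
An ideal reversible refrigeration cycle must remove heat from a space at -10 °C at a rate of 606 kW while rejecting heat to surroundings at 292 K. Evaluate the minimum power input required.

T_C = -10 °C → -10 + 273.15 = 263.15 K.
COP_R = T_C/(T_H − T_C) = 263.15/28.85 = 9.1213.
W = Q_C/COP_R = 606/9.1213 = 66.4 kW.

Ẇ_in ≈ 66.4 kW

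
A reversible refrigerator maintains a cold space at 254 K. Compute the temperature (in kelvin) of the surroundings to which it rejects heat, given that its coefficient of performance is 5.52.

T_H ≈ 300 K

COP_R = T_C/(T_H − T_C) ⇒ T_H = T_C·(1 + 1/COP_R) = 254.00 × (1 + 1/5.52) = 300 K.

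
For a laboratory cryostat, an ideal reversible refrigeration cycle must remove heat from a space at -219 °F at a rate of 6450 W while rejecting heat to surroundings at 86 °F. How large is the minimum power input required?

T_H = 86 °F → (86 − 32) × 5/9 = 30.00 °C = 303.15 K.
T_C = -219 °F → (-219 − 32) × 5/9 = -139.44 °C = 133.71 K.
The reversible coefficient of performance is COP_R = T_C/(T_H − T_C) = 133.71/169.44 = 0.7891.
W = Q_C/COP_R = 6450/0.7891 = 8170 W.

Ẇ_in ≈ 8170 W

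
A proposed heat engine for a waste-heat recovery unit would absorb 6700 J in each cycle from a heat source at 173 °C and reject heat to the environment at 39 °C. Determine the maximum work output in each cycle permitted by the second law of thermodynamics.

T_H = 173 °C → 173 + 273.15 = 446.15 K.
T_C = 39 °C → 39 + 273.15 = 312.15 K.
The second-law ceiling is the Carnot efficiency, η_max = 1 − T_C/T_H = 1 − 312.15/446.15 = 0.3003.
W_max = η_max · Q_H = 0.3003 × 6700 = 2012 J.

W_max ≈ 2012 J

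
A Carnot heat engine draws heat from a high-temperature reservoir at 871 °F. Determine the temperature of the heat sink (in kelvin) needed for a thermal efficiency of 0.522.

T_C ≈ 353 K

T_H = 871 °F → (871 − 32) × 5/9 = 466.11 °C = 739.26 K.
From η = 1 − T_C/T_H, T_C = T_H·(1 − η) = 739.26 × (1 − 0.522) = 353 K.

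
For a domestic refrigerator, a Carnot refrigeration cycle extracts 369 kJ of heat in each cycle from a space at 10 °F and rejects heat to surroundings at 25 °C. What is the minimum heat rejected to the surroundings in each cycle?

T_H = 25 °C → 25 + 273.15 = 298.15 K.
T_C = 10 °F → (10 − 32) × 5/9 = -12.22 °C = 260.93 K.
For a reversible cycle Q_H/Q_C = T_H/T_C, so Q_H = Q_C·T_H/T_C = 369 × 298.15/260.93 = 422 kJ.

Q_H ≈ 422 kJ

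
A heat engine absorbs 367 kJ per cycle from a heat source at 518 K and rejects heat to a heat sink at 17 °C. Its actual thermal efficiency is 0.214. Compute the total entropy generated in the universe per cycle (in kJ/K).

ΔS_univ ≈ 0.286 kJ/K

T_C = 17 °C → 17 + 273.15 = 290.15 K.
W = η·Q_H = 0.214 × 367 = 78.54 kJ, so Q_C = Q_H − W = 288.5 kJ.
Reservoir entropy changes: ΔS_H = −Q_H/T_H = −367/518.00 = -0.7085 kJ/K and ΔS_C = +Q_C/T_C = 288.5/290.15 = 0.9942 kJ/K.
ΔS_univ = −Q_H/T_H + Q_C/T_C = 0.286 kJ/K (> 0, since η = 0.214 < η_Carnot = 0.440).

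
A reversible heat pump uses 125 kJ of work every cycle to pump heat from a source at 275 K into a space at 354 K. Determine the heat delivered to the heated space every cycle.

Reversible heating COP: COP_HP = T_H/(T_H − T_C) = 354.00/79.00 = 4.4810.
Q_H = COP_HP · W = 4.4810 × 125 = 560 kJ.

Q_H ≈ 560 kJ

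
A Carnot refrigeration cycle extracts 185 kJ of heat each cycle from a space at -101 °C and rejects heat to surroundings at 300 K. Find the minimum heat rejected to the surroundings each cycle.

T_C = -101 °C → -101 + 273.15 = 172.15 K.
For a reversible cycle Q_H/Q_C = T_H/T_C, so Q_H = Q_C·T_H/T_C = 185 × 300.00/172.15 = 322 kJ.

Q_H ≈ 322 kJ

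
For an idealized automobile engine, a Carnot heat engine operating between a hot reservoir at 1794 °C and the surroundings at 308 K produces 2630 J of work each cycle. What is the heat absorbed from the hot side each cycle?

T_H = 1794 °C → 1794 + 273.15 = 2067.15 K.
The Carnot efficiency is η = 1 − T_C/T_H = 1 − 308.00/2067.15 = 0.8510.
Q_H = W/η = 2630/0.8510 = 3090 J.

Q_H ≈ 3090 J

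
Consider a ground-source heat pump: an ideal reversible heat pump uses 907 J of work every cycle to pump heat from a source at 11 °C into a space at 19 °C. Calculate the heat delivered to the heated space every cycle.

Q_H ≈ 33100 J

T_H = 19 °C → 19 + 273.15 = 292.15 K.
T_C = 11 °C → 11 + 273.15 = 284.15 K.
For a reversible heat pump, COP_HP = T_H/(T_H − T_C) = 292.15/8.00 = 36.5187.
Q_H = COP_HP · W = 36.5187 × 907 = 33100 J.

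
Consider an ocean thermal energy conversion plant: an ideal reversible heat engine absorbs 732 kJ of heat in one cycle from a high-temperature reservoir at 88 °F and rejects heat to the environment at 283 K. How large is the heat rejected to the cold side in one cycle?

Q_C ≈ 681 kJ

T_H = 88 °F → (88 − 32) × 5/9 = 31.11 °C = 304.26 K.
Carnot efficiency: η = 1 − T_C/T_H = 1 − 283.00/304.26 = 0.0699.
For a reversible cycle Q_C/Q_H = T_C/T_H, so Q_C = 732 × 283.00/304.26 = 681 kJ.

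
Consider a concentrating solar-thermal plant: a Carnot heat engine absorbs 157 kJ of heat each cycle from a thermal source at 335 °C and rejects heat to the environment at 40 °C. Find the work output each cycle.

W ≈ 76.2 kJ

T_H = 335 °C → 335 + 273.15 = 608.15 K.
T_C = 40 °C → 40 + 273.15 = 313.15 K.
The Carnot efficiency is η = 1 − T_C/T_H = 1 − 313.15/608.15 = 0.4851.
W = η·Q_H = 0.4851 × 157 = 76.2 kJ.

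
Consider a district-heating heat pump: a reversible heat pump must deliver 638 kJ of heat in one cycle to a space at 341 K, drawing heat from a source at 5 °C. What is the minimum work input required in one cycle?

W_in ≈ 117.6 kJ

T_C = 5 °C → 5 + 273.15 = 278.15 K.
COP_HP = T_H/(T_H − T_C) = 341.00/62.85 = 5.4256.
W = Q_H/COP_HP = 638/5.4256 = 117.6 kJ.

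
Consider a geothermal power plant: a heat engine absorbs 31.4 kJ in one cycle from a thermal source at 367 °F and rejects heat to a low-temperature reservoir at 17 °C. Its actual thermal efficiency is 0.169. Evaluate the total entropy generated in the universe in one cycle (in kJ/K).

ΔS_univ ≈ 0.0216 kJ/K

T_H = 367 °F → (367 − 32) × 5/9 = 186.11 °C = 459.26 K.
T_C = 17 °C → 17 + 273.15 = 290.15 K.
W = η·Q_H = 0.169 × 31.4 = 5.307 kJ, so Q_C = Q_H − W = 26.09 kJ.
Entropy balance on the reservoirs: −Q_H/T_H = -0.06837 kJ/K, +Q_C/T_C = 0.08993 kJ/K.
ΔS_univ = −Q_H/T_H + Q_C/T_C = 0.0216 kJ/K (> 0, since η = 0.169 < η_Carnot = 0.368).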